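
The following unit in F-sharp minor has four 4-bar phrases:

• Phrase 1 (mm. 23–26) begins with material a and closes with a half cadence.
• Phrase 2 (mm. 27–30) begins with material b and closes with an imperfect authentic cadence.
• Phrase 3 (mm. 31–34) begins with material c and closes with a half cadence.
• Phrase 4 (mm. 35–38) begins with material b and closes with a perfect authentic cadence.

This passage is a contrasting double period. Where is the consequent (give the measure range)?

In a double period the four phrases pair into a large antecedent (phrases 1–2, ending imperfect authentic cadence) and a large consequent (phrases 3–4, ending perfect authentic cadence). The consequent spans bars 31-38.

measures 31–38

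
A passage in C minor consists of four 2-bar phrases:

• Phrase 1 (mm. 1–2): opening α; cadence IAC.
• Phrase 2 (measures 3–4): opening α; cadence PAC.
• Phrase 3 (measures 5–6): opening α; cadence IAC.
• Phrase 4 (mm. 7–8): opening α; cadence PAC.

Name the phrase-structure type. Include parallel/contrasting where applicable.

repeated period

The cadence pattern IAC–PAC–IAC–PAC is weak–strong twice, and phrases 3–4 restate phrases 1–2: a period heard twice, not a double period (which would end weakly at phrase 2).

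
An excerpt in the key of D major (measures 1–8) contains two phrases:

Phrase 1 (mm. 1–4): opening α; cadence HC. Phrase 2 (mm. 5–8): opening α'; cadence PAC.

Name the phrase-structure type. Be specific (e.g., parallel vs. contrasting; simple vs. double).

Phrase 1 ends with a half cadence (weaker) and phrase 2 with a perfect authentic cadence (stronger): antecedent + consequent = a period.
The two phrases open with the same material (α / α'), so the period is parallel.

parallel period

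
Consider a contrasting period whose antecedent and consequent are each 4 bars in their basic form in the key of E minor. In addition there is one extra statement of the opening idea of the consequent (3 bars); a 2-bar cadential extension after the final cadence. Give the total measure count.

13 measures

Basic contrasting period: 4 + 4 = 8 bars.
8 (basic form) + 3 (extra statement) + 2 (cadential extension) = 13.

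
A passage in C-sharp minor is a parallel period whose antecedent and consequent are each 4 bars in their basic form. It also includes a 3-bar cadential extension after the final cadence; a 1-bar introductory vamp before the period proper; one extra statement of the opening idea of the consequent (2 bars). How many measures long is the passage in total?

Basic parallel period: 4 + 4 = 8 bars.
8 (basic form) + 3 (cadential extension) + 1 (introduction) + 2 (extra statement) = 14.

14 measures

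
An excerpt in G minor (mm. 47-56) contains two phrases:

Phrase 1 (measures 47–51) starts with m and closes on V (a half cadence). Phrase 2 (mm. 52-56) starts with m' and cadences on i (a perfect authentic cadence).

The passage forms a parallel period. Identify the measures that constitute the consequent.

The antecedent is the phrase ending with the weaker cadence (half cadence, phrase 1) and the consequent the one ending more conclusively (perfect authentic cadence, phrase 2); the consequent is mm. 52–56.

measures 52–56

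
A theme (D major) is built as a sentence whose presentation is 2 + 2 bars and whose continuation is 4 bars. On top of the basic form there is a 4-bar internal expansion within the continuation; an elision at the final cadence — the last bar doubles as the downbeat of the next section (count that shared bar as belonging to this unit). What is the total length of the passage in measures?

Basic sentence: 2 + 2 + 4 = 8 bars.
8 (basic form) + 4 (internal expansion) = 12.
The elision shares a bar with the next section but does not change this unit's count.

12 measures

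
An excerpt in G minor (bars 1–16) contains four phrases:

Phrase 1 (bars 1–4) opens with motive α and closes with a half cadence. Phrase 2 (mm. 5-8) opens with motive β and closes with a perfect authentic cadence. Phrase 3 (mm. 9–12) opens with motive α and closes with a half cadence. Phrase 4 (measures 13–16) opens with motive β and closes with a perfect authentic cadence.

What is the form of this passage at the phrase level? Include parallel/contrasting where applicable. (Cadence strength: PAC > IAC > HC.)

repeated period

The cadence pattern HC–PAC–HC–PAC is weak–strong twice, and phrases 3–4 restate phrases 1–2: a period heard twice, not a double period (which would end weakly at phrase 2).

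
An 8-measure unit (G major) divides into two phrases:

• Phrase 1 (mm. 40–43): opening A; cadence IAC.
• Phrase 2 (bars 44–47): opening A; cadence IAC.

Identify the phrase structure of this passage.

Both phrases have the same opening (A) and the same cadence (imperfect authentic cadence): the second is a restatement, not a consequent, so this is a repeated phrase rather than a period.

repeated phrase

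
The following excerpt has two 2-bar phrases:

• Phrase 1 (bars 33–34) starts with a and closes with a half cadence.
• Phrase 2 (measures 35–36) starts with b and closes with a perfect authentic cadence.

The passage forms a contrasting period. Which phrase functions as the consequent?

phrase 2

The phrase ending with the weaker cadence (half cadence) is the antecedent; the one ending more conclusively (perfect authentic cadence) is the consequent. The consequent is phrase 2.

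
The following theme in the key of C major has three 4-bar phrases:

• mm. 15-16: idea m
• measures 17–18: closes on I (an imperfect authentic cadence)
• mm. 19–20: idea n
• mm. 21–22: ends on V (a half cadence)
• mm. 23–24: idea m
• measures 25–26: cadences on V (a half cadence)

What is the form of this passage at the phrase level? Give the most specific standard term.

phrase group

The final phrase closes with a half cadence, which is not stronger than the preceding half cadence; the 3 phrases lack an overall antecedent–consequent design and so form a phrase group.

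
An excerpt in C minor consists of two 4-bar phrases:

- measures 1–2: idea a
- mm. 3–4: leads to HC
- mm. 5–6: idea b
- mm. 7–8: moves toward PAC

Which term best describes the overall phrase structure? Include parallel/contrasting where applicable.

contrasting period

Phrase 1 ends with a half cadence (weaker) and phrase 2 with a perfect authentic cadence (stronger): antecedent + consequent = a period.
The two phrases open with different material (a / b), so the period is contrasting.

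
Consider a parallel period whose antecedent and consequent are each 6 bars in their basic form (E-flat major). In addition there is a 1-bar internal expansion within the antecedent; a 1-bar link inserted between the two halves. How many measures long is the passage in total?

14 measures

Basic parallel period: 6 + 6 = 12 bars.
12 (basic form) + 1 (internal expansion) + 1 (link) = 14.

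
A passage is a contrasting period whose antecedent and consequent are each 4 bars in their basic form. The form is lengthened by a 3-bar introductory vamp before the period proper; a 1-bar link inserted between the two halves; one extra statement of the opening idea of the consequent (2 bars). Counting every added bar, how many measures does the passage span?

Basic contrasting period: 4 + 4 = 8 bars.
8 (basic form) + 3 (introduction) + 1 (link) + 2 (extra statement) = 14.

14 measures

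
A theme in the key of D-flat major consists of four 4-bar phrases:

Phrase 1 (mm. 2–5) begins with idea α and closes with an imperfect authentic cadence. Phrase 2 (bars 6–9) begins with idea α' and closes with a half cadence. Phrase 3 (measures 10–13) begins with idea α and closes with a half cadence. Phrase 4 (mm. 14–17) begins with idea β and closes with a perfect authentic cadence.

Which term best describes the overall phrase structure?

parallel double period

Four phrases in two halves: the first half (bars 2-9) ends with a half cadence, the second (mm. 10–17) with a perfect authentic cadence — a large antecedent–consequent pair, i.e. a double period.
Phrase 3 begins with the same material as phrase 1, making it parallel.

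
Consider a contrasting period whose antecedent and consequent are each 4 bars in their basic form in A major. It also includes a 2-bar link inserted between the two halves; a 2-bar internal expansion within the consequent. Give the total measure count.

12 measures

Basic contrasting period: 4 + 4 = 8 bars.
8 (basic form) + 2 (link) + 2 (internal expansion) = 12.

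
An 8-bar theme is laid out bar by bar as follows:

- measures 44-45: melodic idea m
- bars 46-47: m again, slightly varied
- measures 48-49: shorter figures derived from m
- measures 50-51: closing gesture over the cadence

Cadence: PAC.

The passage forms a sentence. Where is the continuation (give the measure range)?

After the presentation (bars 44–47), the continuation covers the fragmentation through the cadence: mm. 48–51.

measures 48–51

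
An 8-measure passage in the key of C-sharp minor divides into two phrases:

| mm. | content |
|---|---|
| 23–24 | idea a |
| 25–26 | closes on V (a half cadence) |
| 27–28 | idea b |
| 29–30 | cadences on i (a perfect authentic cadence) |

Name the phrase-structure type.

contrasting period

Phrase 1 ends with a half cadence (weaker) and phrase 2 with a perfect authentic cadence (stronger): antecedent + consequent = a period.
The two phrases open with different material (a / b), so the period is contrasting.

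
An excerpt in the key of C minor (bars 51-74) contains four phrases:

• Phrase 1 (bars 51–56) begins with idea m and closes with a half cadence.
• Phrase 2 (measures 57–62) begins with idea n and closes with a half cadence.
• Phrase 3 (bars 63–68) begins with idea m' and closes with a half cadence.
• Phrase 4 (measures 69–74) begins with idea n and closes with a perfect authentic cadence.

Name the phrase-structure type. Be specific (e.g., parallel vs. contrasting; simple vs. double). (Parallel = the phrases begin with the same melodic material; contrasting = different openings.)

Four phrases in two halves: the first half (measures 51–62) ends with a half cadence, the second (measures 63-74) with a perfect authentic cadence — a large antecedent–consequent pair, i.e. a double period.
Phrase 3 begins with the same material as phrase 1, making it parallel.

parallel double period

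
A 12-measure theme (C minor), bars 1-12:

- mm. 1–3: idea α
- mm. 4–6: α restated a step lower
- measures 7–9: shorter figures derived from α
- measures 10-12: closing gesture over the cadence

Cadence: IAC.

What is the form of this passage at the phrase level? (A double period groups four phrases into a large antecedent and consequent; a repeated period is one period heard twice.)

sentence

Basic idea (mm. 1–3) + its repetition (mm. 4-6) form the presentation; fragmentation and cadence (mm. 7-12) form the continuation — the 12-bar whole is a sentence.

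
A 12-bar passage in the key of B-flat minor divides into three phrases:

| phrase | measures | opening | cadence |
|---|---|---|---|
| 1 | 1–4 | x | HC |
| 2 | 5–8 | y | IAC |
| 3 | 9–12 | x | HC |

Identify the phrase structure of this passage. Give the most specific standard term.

phrase group

The final phrase closes with a half cadence, which is not stronger than the preceding imperfect authentic cadence; the 3 phrases lack an overall antecedent–consequent design and so form a phrase group.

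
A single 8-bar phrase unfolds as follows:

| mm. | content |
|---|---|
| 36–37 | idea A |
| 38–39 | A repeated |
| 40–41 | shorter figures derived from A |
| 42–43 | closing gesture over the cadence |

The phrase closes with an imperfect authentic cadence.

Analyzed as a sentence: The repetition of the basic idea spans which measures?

measures 38–39

The presentation of a sentence is the basic idea (measures 36–37) plus its repetition (mm. 38-39); the repetition of the basic idea is therefore measures 38–39.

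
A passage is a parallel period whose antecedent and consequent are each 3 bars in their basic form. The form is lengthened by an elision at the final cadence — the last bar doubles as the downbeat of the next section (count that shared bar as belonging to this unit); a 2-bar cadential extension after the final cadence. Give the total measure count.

8 measures

Basic parallel period: 3 + 3 = 6 bars.
6 (basic form) + 2 (cadential extension) = 8.
The elision shares a bar with the next section but does not change this unit's count.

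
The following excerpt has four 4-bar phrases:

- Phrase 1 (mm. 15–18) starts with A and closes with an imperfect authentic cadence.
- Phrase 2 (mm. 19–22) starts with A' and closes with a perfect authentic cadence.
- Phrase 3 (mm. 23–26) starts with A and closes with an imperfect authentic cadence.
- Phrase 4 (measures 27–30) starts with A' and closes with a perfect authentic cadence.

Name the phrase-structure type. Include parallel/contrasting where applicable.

repeated period

The cadence pattern IAC–PAC–IAC–PAC is weak–strong twice, and phrases 3–4 restate phrases 1–2: a period heard twice, not a double period (which would end weakly at phrase 2).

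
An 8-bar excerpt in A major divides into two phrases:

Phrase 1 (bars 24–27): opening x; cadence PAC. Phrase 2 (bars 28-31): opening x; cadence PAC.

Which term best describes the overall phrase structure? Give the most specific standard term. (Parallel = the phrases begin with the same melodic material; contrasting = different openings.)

Both phrases have the same opening (x) and the same cadence (perfect authentic cadence): the second is a restatement, not a consequent, so this is a repeated phrase rather than a period.

repeated phrase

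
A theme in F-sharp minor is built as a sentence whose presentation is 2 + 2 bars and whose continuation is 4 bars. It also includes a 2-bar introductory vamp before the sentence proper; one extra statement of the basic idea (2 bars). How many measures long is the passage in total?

Basic sentence: 2 + 2 + 4 = 8 bars.
8 (basic form) + 2 (introduction) + 2 (extra statement) = 12.

12 measures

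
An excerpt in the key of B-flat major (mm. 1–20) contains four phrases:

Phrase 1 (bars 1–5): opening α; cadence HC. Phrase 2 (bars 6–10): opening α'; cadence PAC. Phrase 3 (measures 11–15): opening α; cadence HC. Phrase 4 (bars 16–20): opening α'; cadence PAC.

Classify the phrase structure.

The cadence pattern HC–PAC–HC–PAC is weak–strong twice, and phrases 3–4 restate phrases 1–2: a period heard twice, not a double period (which would end weakly at phrase 2).

repeated period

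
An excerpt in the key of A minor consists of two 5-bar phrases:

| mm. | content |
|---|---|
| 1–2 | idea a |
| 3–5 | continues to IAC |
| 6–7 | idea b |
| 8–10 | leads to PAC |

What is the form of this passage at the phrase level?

Phrase 1 ends with an imperfect authentic cadence (weaker) and phrase 2 with a perfect authentic cadence (stronger): antecedent + consequent = a period.
The two phrases open with different material (a / b), so the period is contrasting.

contrasting period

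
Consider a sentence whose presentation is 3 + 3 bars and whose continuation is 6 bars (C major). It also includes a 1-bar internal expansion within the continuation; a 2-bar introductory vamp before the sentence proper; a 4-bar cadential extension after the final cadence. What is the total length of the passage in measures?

19 measures

Basic sentence: 3 + 3 + 6 = 12 bars.
12 (basic form) + 1 (internal expansion) + 2 (introduction) + 4 (cadential extension) = 19.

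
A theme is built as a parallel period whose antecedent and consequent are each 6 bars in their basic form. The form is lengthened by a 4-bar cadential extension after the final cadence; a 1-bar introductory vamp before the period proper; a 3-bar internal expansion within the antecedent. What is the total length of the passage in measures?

Basic parallel period: 6 + 6 = 12 bars.
12 (basic form) + 4 (cadential extension) + 1 (introduction) + 3 (internal expansion) = 20.

20 measures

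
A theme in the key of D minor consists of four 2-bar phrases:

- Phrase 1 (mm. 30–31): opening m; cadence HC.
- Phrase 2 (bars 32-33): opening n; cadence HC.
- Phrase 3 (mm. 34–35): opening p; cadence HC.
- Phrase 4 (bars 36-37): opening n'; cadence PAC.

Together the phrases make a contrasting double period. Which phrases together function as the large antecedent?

phrases 1 and 2

In a double period the first pair of phrases (ending half cadence) is the large antecedent and the second pair (ending perfect authentic cadence) is the large consequent; the antecedent is phrases 1 and 2.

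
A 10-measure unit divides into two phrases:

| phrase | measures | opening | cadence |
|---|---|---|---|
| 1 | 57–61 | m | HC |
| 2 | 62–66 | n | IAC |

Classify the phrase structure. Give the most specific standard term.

contrasting period

Phrase 1 ends with a half cadence (weaker) and phrase 2 with an imperfect authentic cadence (stronger): antecedent + consequent = a period.
The two phrases open with different material (m / n), so the period is contrasting.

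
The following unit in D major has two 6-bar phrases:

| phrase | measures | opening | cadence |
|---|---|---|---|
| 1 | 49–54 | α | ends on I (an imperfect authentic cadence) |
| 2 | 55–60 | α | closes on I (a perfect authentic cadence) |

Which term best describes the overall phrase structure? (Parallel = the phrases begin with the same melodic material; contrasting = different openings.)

Phrase 1 ends with an imperfect authentic cadence (weaker) and phrase 2 with a perfect authentic cadence (stronger): antecedent + consequent = a period.
The two phrases open with the same material (α / α), so the period is parallel.

parallel period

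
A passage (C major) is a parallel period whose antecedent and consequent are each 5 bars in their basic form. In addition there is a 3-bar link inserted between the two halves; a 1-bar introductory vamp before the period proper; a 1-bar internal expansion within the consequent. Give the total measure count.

15 measures

Basic parallel period: 5 + 5 = 10 bars.
10 (basic form) + 3 (link) + 1 (introduction) + 1 (internal expansion) = 15.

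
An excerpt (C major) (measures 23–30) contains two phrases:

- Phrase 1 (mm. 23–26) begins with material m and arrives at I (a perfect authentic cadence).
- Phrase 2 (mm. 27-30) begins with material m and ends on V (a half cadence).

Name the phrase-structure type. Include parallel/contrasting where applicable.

The second phrase closes with a half cadence, which is not stronger than the first phrase's perfect authentic cadence; without a weak→strong cadential pair there is no antecedent–consequent relationship, so this is a phrase group rather than a period.

phrase group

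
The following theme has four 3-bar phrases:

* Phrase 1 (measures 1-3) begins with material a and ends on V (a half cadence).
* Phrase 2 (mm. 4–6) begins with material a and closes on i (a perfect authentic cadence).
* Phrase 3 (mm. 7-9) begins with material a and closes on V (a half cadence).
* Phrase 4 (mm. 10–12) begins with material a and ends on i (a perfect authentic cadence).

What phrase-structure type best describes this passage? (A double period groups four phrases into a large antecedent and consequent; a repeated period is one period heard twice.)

repeated period

The cadence pattern HC–PAC–HC–PAC is weak–strong twice, and phrases 3–4 restate phrases 1–2: a period heard twice, not a double period (which would end weakly at phrase 2).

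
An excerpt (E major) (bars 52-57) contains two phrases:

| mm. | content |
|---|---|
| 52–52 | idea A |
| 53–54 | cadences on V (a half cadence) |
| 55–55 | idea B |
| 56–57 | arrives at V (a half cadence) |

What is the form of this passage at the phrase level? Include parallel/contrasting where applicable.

The second phrase closes with a half cadence, which is not stronger than the first phrase's half cadence; without a weak→strong cadential pair there is no antecedent–consequent relationship, so this is a phrase group rather than a period.

phrase group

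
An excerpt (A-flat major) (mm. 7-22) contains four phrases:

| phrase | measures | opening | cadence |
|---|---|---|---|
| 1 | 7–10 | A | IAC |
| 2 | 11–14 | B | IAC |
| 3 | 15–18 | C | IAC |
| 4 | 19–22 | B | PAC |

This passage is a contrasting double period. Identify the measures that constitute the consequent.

In a double period the four phrases pair into a large antecedent (phrases 1–2, ending imperfect authentic cadence) and a large consequent (phrases 3–4, ending perfect authentic cadence). The consequent spans mm. 15–22.

measures 15–22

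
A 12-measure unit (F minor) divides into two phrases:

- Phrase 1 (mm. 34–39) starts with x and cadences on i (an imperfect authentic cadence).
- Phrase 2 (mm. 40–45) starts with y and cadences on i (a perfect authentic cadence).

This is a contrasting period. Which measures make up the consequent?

The phrase ending with the weaker cadence (imperfect authentic cadence) is the antecedent; the one ending more conclusively (perfect authentic cadence) is the consequent. The consequent is measures 40–45.

measures 40–45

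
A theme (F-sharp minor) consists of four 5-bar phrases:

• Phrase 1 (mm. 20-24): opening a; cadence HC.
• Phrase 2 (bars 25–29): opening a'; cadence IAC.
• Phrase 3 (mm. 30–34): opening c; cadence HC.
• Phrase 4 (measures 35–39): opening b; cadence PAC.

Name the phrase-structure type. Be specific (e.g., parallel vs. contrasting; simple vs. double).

Four phrases in two halves: the first half (mm. 20–29) ends with an imperfect authentic cadence, the second (measures 30-39) with a perfect authentic cadence — a large antecedent–consequent pair, i.e. a double period.
Phrase 3 begins with different material from phrase 1, making it contrasting.

contrasting double period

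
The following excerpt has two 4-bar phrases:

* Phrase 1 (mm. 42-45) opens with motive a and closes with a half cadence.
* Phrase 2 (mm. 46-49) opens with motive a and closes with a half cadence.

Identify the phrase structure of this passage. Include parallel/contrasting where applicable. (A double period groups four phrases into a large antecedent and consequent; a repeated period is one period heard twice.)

Both phrases have the same opening (a) and the same cadence (half cadence): the second is a restatement, not a consequent, so this is a repeated phrase rather than a period.

repeated phrase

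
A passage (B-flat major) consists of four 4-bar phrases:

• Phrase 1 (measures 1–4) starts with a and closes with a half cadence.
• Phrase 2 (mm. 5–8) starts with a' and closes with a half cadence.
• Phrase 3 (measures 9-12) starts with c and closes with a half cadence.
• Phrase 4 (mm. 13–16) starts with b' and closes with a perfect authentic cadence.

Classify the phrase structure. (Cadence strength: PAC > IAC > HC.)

contrasting double period

Four phrases in two halves: the first half (mm. 1–8) ends with a half cadence, the second (bars 9–16) with a perfect authentic cadence — a large antecedent–consequent pair, i.e. a double period.
Phrase 3 begins with different material from phrase 1, making it contrasting.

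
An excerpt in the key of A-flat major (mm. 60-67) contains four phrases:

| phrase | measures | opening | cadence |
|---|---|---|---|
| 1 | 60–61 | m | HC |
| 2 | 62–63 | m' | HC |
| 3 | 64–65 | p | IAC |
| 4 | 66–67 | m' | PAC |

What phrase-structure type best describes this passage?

Four phrases in two halves: the first half (measures 60–63) ends with a half cadence, the second (measures 64-67) with a perfect authentic cadence — a large antecedent–consequent pair, i.e. a double period.
Phrase 3 begins with different material from phrase 1, making it contrasting.

contrasting double period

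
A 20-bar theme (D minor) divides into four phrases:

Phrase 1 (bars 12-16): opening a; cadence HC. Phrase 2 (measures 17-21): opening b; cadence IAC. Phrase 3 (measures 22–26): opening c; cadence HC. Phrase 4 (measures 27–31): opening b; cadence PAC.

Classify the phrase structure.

Four phrases in two halves: the first half (mm. 12-21) ends with an imperfect authentic cadence, the second (bars 22–31) with a perfect authentic cadence — a large antecedent–consequent pair, i.e. a double period.
Phrase 3 begins with different material from phrase 1, making it contrasting.

contrasting double period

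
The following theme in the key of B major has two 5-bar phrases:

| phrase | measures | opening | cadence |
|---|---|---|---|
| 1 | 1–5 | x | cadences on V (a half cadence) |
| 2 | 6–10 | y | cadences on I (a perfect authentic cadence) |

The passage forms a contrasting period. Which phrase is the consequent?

The phrase ending with the weaker cadence (half cadence) is the antecedent; the one ending more conclusively (perfect authentic cadence) is the consequent. The consequent is phrase 2.

phrase 2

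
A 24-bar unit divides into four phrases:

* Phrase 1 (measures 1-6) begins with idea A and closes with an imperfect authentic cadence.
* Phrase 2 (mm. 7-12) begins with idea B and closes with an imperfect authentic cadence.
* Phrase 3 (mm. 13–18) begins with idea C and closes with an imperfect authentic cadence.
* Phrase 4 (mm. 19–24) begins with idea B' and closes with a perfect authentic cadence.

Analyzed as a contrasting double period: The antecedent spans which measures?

In a double period the four phrases pair into a large antecedent (phrases 1–2, ending imperfect authentic cadence) and a large consequent (phrases 3–4, ending perfect authentic cadence). The antecedent spans mm. 1–12.

measures 1–12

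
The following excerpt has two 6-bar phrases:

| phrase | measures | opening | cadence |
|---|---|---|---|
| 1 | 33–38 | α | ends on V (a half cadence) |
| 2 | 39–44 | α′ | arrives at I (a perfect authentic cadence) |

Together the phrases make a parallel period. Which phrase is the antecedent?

phrase 1

The phrase ending with the weaker cadence (half cadence) is the antecedent; the one ending more conclusively (perfect authentic cadence) is the consequent. The antecedent is phrase 1.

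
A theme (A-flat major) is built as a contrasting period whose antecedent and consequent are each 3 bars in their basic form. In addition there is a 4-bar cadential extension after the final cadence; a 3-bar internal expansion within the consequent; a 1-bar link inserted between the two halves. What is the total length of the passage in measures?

Basic contrasting period: 3 + 3 = 6 bars.
6 (basic form) + 4 (cadential extension) + 3 (internal expansion) + 1 (link) = 14.

14 measures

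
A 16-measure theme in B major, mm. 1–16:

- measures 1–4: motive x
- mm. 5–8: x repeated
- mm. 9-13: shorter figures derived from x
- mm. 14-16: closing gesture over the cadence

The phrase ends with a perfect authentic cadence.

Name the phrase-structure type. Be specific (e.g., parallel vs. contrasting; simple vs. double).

sentence

Basic idea (measures 1–4) + its repetition (mm. 5-8) form the presentation; fragmentation and cadence (bars 9–16) form the continuation — the 16-bar whole is a sentence.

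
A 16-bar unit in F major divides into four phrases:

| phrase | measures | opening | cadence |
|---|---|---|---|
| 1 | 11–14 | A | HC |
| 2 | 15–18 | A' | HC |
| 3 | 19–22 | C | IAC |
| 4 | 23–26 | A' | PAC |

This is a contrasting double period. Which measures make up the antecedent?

In a double period the first pair of phrases (ending half cadence) is the large antecedent and the second pair (ending perfect authentic cadence) is the large consequent; the antecedent is measures 11–18.

measures 11–18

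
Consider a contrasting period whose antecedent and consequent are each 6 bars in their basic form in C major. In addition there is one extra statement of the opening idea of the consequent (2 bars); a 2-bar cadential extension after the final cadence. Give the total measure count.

Basic contrasting period: 6 + 6 = 12 bars.
12 (basic form) + 2 (extra statement) + 2 (cadential extension) = 16.

16 measures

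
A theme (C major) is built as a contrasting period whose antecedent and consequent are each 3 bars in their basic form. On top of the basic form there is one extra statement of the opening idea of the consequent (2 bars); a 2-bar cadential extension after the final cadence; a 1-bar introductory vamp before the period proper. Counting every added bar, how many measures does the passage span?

Basic contrasting period: 3 + 3 = 6 bars.
6 (basic form) + 2 (extra statement) + 2 (cadential extension) + 1 (introduction) = 11.

11 measures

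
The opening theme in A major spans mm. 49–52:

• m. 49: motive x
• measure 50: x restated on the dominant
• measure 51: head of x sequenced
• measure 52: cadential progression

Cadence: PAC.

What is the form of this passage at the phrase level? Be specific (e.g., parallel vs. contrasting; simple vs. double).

sentence

Basic idea (bar 49) + its repetition (m. 50) form the presentation; fragmentation and cadence (mm. 51–52) form the continuation — the 4-bar whole is a sentence.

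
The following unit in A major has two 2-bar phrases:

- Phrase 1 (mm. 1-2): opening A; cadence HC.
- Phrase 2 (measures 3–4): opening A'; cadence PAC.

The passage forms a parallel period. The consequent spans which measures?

The antecedent is the phrase ending with the weaker cadence (half cadence, phrase 1) and the consequent the one ending more conclusively (perfect authentic cadence, phrase 2); the consequent is bars 3-4.

measures 3–4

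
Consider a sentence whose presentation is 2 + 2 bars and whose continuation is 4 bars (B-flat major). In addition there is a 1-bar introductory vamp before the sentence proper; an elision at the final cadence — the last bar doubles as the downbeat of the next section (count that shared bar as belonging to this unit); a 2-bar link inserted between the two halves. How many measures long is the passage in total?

Basic sentence: 2 + 2 + 4 = 8 bars.
8 (basic form) + 1 (introduction) + 2 (link) = 11.
The elision shares a bar with the next section but does not change this unit's count.

11 measures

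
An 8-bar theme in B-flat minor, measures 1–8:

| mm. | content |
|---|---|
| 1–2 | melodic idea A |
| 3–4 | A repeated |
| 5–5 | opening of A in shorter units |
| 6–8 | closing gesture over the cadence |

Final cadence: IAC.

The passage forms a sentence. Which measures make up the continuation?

After the presentation (bars 1–4), the continuation covers the fragmentation through the cadence: mm. 5–8.

measures 5–8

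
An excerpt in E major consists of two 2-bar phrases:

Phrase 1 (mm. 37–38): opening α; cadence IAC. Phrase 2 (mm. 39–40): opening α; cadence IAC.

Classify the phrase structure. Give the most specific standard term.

repeated phrase

Both phrases have the same opening (α) and the same cadence (imperfect authentic cadence): the second is a restatement, not a consequent, so this is a repeated phrase rather than a period.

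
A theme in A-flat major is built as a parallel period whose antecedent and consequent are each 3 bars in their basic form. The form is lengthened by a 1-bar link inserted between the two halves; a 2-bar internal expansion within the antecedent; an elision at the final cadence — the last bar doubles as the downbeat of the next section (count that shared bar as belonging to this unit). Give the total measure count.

9 measures

Basic parallel period: 3 + 3 = 6 bars.
6 (basic form) + 1 (link) + 2 (internal expansion) = 9.
The elision shares a bar with the next section but does not change this unit's count.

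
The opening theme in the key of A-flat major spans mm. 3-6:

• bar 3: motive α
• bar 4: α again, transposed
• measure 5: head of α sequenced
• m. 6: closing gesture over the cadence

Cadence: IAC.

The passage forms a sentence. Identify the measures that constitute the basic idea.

The presentation of a sentence is the basic idea (m. 3) plus its repetition (m. 4); the basic idea is therefore m. 3.

measures 3–3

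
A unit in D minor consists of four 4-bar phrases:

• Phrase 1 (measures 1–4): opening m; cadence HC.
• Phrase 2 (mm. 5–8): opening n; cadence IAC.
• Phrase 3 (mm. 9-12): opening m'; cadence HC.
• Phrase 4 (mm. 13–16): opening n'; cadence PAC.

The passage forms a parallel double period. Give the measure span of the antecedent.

In a double period the first pair of phrases (ending imperfect authentic cadence) is the large antecedent and the second pair (ending perfect authentic cadence) is the large consequent; the antecedent is measures 1–8.

measures 1–8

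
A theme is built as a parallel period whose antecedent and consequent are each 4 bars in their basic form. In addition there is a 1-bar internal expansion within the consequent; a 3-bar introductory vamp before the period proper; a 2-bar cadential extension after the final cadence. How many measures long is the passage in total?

14 measures

Basic parallel period: 4 + 4 = 8 bars.
8 (basic form) + 1 (internal expansion) + 3 (introduction) + 2 (cadential extension) = 14.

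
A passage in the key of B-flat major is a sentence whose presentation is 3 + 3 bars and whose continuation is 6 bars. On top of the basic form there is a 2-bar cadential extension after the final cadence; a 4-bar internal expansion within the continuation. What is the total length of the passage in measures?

Basic sentence: 3 + 3 + 6 = 12 bars.
12 (basic form) + 2 (cadential extension) + 4 (internal expansion) = 18.

18 measures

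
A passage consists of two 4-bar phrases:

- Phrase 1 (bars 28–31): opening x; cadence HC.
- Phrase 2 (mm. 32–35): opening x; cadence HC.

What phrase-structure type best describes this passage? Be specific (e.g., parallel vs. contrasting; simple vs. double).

repeated phrase

Both phrases have the same opening (x) and the same cadence (half cadence): the second is a restatement, not a consequent, so this is a repeated phrase rather than a period.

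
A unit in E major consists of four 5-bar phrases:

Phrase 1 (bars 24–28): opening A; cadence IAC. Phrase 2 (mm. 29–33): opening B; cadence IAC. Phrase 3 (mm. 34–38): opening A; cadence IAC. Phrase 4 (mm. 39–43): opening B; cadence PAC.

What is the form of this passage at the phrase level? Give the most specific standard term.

parallel double period

Four phrases in two halves: the first half (bars 24–33) ends with an imperfect authentic cadence, the second (measures 34-43) with a perfect authentic cadence — a large antecedent–consequent pair, i.e. a double period.
Phrase 3 begins with the same material as phrase 1, making it parallel.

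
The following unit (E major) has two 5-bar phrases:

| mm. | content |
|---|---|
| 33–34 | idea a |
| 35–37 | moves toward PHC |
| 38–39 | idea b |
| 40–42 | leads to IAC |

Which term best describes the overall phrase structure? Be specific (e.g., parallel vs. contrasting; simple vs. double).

contrasting period

Phrase 1 ends with a Phrygian half cadence (weaker) and phrase 2 with an imperfect authentic cadence (stronger): antecedent + consequent = a period.
The two phrases open with different material (a / b), so the period is contrasting.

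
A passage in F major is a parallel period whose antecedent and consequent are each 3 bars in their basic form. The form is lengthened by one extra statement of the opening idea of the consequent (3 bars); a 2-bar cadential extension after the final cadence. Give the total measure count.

11 measures

Basic parallel period: 3 + 3 = 6 bars.
6 (basic form) + 3 (extra statement) + 2 (cadential extension) = 11.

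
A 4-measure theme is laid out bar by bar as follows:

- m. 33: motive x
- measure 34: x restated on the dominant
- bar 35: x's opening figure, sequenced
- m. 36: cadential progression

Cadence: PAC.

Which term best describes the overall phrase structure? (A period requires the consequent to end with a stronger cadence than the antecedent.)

Basic idea (measure 33) + its repetition (m. 34) form the presentation; fragmentation and cadence (bars 35-36) form the continuation — the 4-bar whole is a sentence.

sentence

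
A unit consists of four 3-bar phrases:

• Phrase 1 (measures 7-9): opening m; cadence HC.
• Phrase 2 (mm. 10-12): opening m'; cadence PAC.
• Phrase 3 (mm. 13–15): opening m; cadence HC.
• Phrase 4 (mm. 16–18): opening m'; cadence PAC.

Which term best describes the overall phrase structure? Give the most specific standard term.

repeated period

The cadence pattern HC–PAC–HC–PAC is weak–strong twice, and phrases 3–4 restate phrases 1–2: a period heard twice, not a double period (which would end weakly at phrase 2).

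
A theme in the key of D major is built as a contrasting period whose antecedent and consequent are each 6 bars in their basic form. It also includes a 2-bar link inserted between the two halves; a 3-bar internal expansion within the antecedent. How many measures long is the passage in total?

Basic contrasting period: 6 + 6 = 12 bars.
12 (basic form) + 2 (link) + 3 (internal expansion) = 17.

17 measures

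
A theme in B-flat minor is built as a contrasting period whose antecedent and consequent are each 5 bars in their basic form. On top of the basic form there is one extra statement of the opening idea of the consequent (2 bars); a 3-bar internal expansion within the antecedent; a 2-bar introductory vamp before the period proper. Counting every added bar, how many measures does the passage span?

Basic contrasting period: 5 + 5 = 10 bars.
10 (basic form) + 2 (extra statement) + 3 (internal expansion) + 2 (introduction) = 17.

17 measures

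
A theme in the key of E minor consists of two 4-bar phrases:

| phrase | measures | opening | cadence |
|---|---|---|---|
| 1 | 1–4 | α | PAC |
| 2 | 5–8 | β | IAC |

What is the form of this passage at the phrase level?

phrase group

The second phrase closes with an imperfect authentic cadence, which is not stronger than the first phrase's perfect authentic cadence; without a weak→strong cadential pair there is no antecedent–consequent relationship, so this is a phrase group rather than a period.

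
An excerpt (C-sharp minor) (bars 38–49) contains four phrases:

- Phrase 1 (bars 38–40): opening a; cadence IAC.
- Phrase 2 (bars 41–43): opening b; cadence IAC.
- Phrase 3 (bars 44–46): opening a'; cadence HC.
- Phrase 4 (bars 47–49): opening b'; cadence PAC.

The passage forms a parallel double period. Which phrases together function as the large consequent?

phrases 3 and 4

In a double period the first pair of phrases (ending imperfect authentic cadence) is the large antecedent and the second pair (ending perfect authentic cadence) is the large consequent; the consequent is phrases 3 and 4.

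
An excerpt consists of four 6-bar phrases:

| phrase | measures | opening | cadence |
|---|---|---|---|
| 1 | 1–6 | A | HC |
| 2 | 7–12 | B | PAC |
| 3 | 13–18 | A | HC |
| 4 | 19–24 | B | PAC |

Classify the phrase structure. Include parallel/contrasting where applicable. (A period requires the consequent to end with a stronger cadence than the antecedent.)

The cadence pattern HC–PAC–HC–PAC is weak–strong twice, and phrases 3–4 restate phrases 1–2: a period heard twice, not a double period (which would end weakly at phrase 2).

repeated period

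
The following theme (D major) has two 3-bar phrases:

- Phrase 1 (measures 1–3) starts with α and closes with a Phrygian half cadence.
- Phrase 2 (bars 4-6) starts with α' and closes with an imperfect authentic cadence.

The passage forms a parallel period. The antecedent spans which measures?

measures 1–3

The antecedent is the phrase ending with the weaker cadence (Phrygian half cadence, phrase 1) and the consequent the one ending more conclusively (imperfect authentic cadence, phrase 2); the antecedent is mm. 1-3.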